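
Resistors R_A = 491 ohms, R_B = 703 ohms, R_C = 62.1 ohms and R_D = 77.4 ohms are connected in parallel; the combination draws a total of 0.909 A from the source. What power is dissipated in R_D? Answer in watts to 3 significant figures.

10.1 W

We need the common branch voltage; get it from I_total × R_eq, then P = V²/R for the branch.
1/R_eq = 1/491 + 1/703 + 1/62.1 + 1/77.4 ⇒ R_eq = 30.79 Ω
V = I_total × R_eq = 0.9090 × 30.79 = 27.98 V
P_R_D = V² / R_D = (27.98)² / 77.4 = 10.12 W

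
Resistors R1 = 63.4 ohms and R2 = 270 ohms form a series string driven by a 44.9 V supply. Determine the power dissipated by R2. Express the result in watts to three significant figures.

4.90 W

Every series element carries the same I. Get I from the total resistance, then P = I² × R2.
R_total = 63.4 + 270 = 333.4 Ω
I = V / R_total = 44.9 / 333.4 = 0.1347 A
P_R2 = I² × R2 = (0.1347)² × 270 = 4.897 W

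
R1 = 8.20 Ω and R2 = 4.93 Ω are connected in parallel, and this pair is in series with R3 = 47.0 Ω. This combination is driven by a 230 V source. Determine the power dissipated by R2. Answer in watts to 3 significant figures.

40.6 W

Collapse the R1‖R2 pair into one equivalent R_p; then R_p and R3 form a series string.
R_p = (8.20×4.93)/(8.20+4.93) = 3.079 Ω
R_total = R_p + 47.0 = 3.079 + 47.0 = 50.08 Ω
I = V / R_total = 230 / 50.08 = 4.593 A
Voltage across the parallel pair: V_p = I × R_p = 4.593 × 3.079 = 14.14 V
R2 sits across V_p; its power is V_p²/R.
P_R2 = (14.14)² / 4.93 = 40.56 W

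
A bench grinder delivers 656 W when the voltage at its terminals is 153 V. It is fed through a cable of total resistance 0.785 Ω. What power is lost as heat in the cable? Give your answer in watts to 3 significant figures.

14.4 W

The cable is a series resistance carrying the load current; its dissipation is I²R_line.
I = P / V = 656 / 153 = 4.288 A through the cable.
P_line = I² R_line = (4.288)² × 0.785 = 14.43 W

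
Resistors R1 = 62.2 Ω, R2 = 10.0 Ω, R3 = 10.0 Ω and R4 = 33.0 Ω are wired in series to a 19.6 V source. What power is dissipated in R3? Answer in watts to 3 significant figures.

0.289 W

Every series element carries the same I. Get I from the total resistance, then P = I² × R3.
R_total = 62.2 + 10.0 + 10.0 + 33.0 = 115.2 Ω
I = V / R_total = 19.6 / 115.2 = 0.1701 A
P_R3 = I² × R3 = (0.1701)² × 10.0 = 0.2895 W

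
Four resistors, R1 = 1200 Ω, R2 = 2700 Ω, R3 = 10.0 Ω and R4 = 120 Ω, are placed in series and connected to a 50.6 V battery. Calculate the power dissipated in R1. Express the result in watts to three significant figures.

0.189 W

Every series element carries the same I. Get I from the total resistance, then P = I² × R1.
R_total = 1200 + 2700 + 10.0 + 120 = 4030 Ω
I = V / R_total = 50.6 / 4030 = 0.01256 A
P_R1 = I² × R1 = (0.01256)² × 1200 = 0.1892 W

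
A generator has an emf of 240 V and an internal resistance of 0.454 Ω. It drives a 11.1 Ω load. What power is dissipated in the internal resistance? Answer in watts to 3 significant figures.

Internal loss is I²r, with I set by the total series resistance r+R.
I = ε / (r + R) = 240 / (0.454 + 11.1) = 20.77 A
P_int = I² r = (20.77)² × 0.454 = 195.9 W

196 W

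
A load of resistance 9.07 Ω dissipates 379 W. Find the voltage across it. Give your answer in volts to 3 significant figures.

58.6 V

The two known quantities fix the third via V = √(P R).
V = √(379 × 9.07) = 58.63 V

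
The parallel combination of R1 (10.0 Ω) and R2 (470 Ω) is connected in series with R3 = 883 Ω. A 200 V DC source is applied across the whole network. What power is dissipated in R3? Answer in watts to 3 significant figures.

Reduce the parallel combination to a single R_p; the circuit then becomes R_p in series with the remaining resistor.
R_p = (10.0×470)/(10.0+470) = 9.792 Ω
R_total = R_p + 883 = 9.792 + 883 = 892.8 Ω
I = V / R_total = 200 / 892.8 = 0.2240 A
All the supply current flows through R3; use P = I²R3.
P_R3 = (0.2240)² × 883 = 44.31 W

44.3 W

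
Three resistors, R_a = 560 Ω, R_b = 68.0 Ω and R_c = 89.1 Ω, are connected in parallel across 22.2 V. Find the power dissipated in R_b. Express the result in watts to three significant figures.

7.25 W

Every branch has 22.2 V across it, so for R_b the power is simply V²/R.
P_R_b = V² / R_b = (22.2)² / 68.0 Ω = 7.248 W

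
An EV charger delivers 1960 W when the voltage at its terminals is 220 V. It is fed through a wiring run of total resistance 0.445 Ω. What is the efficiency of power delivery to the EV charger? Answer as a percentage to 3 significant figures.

I = P / V = 1960 / 220 = 8.909 A through the wiring run.
P_line = I² R_line = (8.909)² × 0.445 = 35.32 W
P_source = P_load + P_line = 1960 + 35.32 = 1995 W
η = P_load / P_source = 1960 / 1995 = 0.9823

98.2 %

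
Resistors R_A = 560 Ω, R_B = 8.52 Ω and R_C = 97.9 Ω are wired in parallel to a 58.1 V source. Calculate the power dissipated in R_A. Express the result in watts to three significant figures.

Parallel branches share the same voltage; P = V²/R gives the branch power in one step.
P_R_A = V² / R_A = (58.1)² / 560 Ω = 6.028 W

6.03 W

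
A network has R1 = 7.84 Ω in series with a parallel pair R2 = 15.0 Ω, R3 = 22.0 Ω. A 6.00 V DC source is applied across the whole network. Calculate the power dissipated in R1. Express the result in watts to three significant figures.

1.00 W

Replace R2 and R3 with their parallel equivalent so the circuit becomes R1 in series with R_p.
R_p = (15.0×22.0)/(15.0+22.0) = 8.919 Ω
R_total = 7.84 + 8.919 = 16.76 Ω
I = V / R_total = 6.00 / 16.76 = 0.3580 A
The full supply current passes through R1: P = I²R.
P_R1 = (0.3580)² × 7.84 = 1.005 W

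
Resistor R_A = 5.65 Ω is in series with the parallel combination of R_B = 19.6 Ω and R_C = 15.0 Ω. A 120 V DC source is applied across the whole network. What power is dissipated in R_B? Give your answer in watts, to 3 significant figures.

Reduce the parallel pair to R_p first; the network is then a simple series string.
R_p = (19.6×15.0)/(19.6+15.0) = 8.497 Ω
R_total = 5.65 + 8.497 = 14.15 Ω
I = V / R_total = 120 / 14.15 = 8.482 A
Voltage across the parallel pair: V_p = I × R_p = 8.482 × 8.497 = 72.08 V
R_B is across V_p, so use P = V²/R for that branch.
P_R_B = (72.08)² / 19.6 = 265.0 W

265 W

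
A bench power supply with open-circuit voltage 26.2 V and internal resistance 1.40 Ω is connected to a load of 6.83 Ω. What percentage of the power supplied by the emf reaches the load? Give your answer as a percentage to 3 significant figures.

83.0 %

Both r and R carry the same current, so the power split is just the resistance split: η = R/(R+r).
η = R / (R + r) = 6.83 / (6.83 + 1.40) = 0.8299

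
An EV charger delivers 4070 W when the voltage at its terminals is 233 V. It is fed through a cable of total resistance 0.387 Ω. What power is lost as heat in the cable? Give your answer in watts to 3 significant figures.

The cable is a series resistance carrying the load current; its dissipation is I²R_line.
I = P / V = 4070 / 233 = 17.47 A through the cable.
P_line = I² R_line = (17.47)² × 0.387 = 118.1 W

118 W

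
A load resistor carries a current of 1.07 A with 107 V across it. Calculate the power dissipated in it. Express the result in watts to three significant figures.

114 W

With V and I both given, power follows immediately from P = V I.
P = 107 V × 1.070 A = 114.5 W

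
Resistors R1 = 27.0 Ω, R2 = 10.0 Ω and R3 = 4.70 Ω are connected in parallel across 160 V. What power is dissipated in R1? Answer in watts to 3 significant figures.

Parallel branches share the same voltage; P = V²/R gives the branch power in one step.
P_R1 = V² / R1 = (160)² / 27.0 Ω = 948.1 W

948 W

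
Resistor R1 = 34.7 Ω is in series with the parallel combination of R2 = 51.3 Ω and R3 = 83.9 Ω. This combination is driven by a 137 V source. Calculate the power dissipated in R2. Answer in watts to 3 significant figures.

83.8 W

First combine the parallel branches into one equivalent R_p, then R1 + R_p is a series pair.
R_p = (51.3×83.9)/(51.3+83.9) = 31.83 Ω
R_total = 34.7 + 31.83 = 66.53 Ω
I = V / R_total = 137 / 66.53 = 2.059 A
Voltage across the parallel pair: V_p = I × R_p = 2.059 × 31.83 = 65.55 V
R2 is across V_p, so use P = V²/R for that branch.
P_R2 = (65.55)² / 51.3 = 83.76 W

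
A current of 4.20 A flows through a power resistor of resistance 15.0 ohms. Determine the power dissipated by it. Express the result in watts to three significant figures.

Current and resistance are given, so P = I²R is the direct form.
P = (4.200 A)² × 15.0 Ω = 264.6 W

265 W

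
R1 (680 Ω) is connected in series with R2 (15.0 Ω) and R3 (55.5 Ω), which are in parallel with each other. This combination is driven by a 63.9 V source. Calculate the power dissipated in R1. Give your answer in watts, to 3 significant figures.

5.80 W

First combine the parallel branches into one equivalent R_p, then R1 + R_p is a series pair.
R_p = (15.0×55.5)/(15.0+55.5) = 11.81 Ω
R_total = 680 + 11.81 = 691.8 Ω
I = V / R_total = 63.9 / 691.8 = 0.09237 A
All the current flows through R1; use P = I²R.
P_R1 = (0.09237)² × 680 = 5.801 W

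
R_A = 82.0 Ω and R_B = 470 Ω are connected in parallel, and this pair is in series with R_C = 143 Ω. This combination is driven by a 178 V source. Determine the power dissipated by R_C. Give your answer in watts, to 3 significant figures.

100 W

Collapse the R_A‖R_B pair into one equivalent R_p; then R_p and R_C form a series string.
R_p = (82.0×470)/(82.0+470) = 69.82 Ω
R_total = R_p + 143 = 69.82 + 143 = 212.8 Ω
I = V / R_total = 178 / 212.8 = 0.8364 A
R_C carries the full series current, so P = I²R.
P_R_C = (0.8364)² × 143 = 100.0 W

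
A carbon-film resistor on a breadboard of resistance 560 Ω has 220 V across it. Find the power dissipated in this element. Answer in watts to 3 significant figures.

V and R are stated; P = V²/R avoids computing the current.
P = (220 V)² / 560 Ω = 86.43 W

86.4 W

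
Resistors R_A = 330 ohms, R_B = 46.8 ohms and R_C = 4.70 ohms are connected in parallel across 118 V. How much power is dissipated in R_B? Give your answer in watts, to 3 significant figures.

298 W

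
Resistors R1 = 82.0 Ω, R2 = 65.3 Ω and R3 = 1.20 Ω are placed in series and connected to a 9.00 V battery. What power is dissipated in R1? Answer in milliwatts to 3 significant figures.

Series elements share the same current, so find I first, then use P = I²R.
R_total = 82.0 + 65.3 + 1.20 = 148.5 Ω
I = V / R_total = 9.00 / 148.5 = 0.06061 A
P_R1 = I² × R1 = (0.06061)² × 82.0 = 0.3012 W

301 mW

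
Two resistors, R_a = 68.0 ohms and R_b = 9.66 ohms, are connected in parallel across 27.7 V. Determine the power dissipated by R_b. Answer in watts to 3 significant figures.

79.4 W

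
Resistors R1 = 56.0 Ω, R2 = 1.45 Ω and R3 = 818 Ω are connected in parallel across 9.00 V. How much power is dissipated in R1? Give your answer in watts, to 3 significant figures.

1.45 W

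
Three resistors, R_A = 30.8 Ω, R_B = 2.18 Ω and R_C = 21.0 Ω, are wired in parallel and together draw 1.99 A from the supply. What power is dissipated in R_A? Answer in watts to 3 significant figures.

The branches share the same voltage, but only the total current is given — find V from the equivalent resistance first.
1/R_eq = 1/30.8 + 1/2.18 + 1/21.0 ⇒ R_eq = 1.856 Ω
V = I_total × R_eq = 1.990 × 1.856 = 3.693 V
P_R_A = V² / R_A = (3.693)² / 30.8 = 0.4429 W

0.443 W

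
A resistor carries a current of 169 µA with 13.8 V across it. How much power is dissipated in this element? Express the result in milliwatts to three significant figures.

2.33 mW

V and I are known directly — P = V I, no intermediate step needed.
P = 13.8 V × 0.0001690 A = 0.002332 W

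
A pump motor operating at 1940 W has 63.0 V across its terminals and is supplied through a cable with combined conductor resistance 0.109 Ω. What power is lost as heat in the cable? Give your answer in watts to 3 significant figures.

103 W

Only the current and the line resistance are needed for the I²R loss.
I = P / V = 1940 / 63.0 = 30.79 A through the cable.
P_line = I² R_line = (30.79)² × 0.109 = 103.4 W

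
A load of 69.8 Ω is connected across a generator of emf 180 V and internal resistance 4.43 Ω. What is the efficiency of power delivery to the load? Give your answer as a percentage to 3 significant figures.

94.0 %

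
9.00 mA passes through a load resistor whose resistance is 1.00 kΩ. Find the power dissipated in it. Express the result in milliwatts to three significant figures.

81.0 mW

The current through and the resistance of the element are both given; use P = I²R.
P = (0.009000 A)² × 1000 Ω = 0.08100 W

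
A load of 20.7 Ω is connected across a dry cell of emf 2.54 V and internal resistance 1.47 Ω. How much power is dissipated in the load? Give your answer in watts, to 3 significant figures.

0.272 W

The internal resistance and the load are in series, so the same I flows through both; get I from ε/(r+R), then I²R for the load.
I = ε / (r + R) = 2.54 / (1.47 + 20.7) = 0.1146 A
P_load = I² R = (0.1146)² × 20.7 = 0.2717 W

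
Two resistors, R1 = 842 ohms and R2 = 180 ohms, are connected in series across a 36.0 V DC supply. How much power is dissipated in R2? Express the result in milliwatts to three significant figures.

223 mW

In a series string the same current flows through every resistor — find that current, then P = I²R for the one we want.
R_total = 842 + 180 = 1022 Ω
I = V / R_total = 36.0 / 1022 = 0.03523 A
P_R2 = I² × R2 = (0.03523)² × 180 = 0.2233 W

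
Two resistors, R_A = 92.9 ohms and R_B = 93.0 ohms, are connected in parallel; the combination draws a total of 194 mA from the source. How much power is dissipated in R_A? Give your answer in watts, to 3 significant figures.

0.875 W

Only the total current is stated, so first find the parallel equivalent to get the voltage across the combination.
1/R_eq = 1/92.9 + 1/93.0 ⇒ R_eq = 46.47 Ω
V = I_total × R_eq = 0.1940 × 46.47 = 9.016 V
P_R_A = V² / R_A = (9.016)² / 92.9 = 0.8750 W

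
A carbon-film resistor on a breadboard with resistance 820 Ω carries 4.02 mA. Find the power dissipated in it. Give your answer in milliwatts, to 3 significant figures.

13.3 mW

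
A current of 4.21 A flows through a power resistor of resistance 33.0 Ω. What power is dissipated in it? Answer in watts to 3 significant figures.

585 W

With I and R stated, P = I²R applies in one step.
P = (4.210 A)² × 33.0 Ω = 584.9 W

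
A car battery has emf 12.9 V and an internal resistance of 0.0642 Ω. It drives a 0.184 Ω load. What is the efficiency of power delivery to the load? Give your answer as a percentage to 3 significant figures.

The source delivers εI, of which I²R reaches the load and I²r is lost; since I is common, η = R/(R+r).
η = R / (R + r) = 0.184 / (0.184 + 0.0642) = 0.7413

74.1 %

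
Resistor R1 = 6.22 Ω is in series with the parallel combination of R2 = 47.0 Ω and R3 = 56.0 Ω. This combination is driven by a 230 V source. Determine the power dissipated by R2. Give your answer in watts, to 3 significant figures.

728 W

Reduce the parallel pair to R_p first; the network is then a simple series string.
R_p = (47.0×56.0)/(47.0+56.0) = 25.55 Ω
R_total = 6.22 + 25.55 = 31.77 Ω
I = V / R_total = 230 / 31.77 = 7.239 A
Voltage across the parallel pair: V_p = I × R_p = 7.239 × 25.55 = 185.0 V
With V_p across R2, its power is V_p²/R2.
P_R2 = (185.0)² / 47.0 = 728.0 W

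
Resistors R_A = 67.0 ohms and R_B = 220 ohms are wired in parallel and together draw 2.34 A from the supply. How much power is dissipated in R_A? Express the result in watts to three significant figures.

Parallel branches share V, not I — compute V via R_eq, then use V²/R for the target branch.
1/R_eq = 1/67.0 + 1/220 ⇒ R_eq = 51.36 Ω
V = I_total × R_eq = 2.340 × 51.36 = 120.2 V
P_R_A = V² / R_A = (120.2)² / 67.0 = 215.6 W

216 W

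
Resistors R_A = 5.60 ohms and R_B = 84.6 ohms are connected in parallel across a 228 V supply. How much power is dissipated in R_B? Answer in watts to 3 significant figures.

614 W

Each parallel branch sees the full supply voltage, so P = V²/R applies directly to the target branch.
P_R_B = V² / R_B = (228)² / 84.6 Ω = 614.5 W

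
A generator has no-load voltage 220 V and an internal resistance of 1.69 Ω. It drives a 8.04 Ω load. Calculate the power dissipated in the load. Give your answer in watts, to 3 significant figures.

Find the circuit current first, then P = I²R for the load (series elements share I).
I = ε / (r + R) = 220 / (1.69 + 8.04) = 22.61 A
P_load = I² R = (22.61)² × 8.04 = 4110 W

4110 W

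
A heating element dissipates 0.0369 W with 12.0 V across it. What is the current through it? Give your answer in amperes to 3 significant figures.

Rearranging the power relation for the two known quantities gives I = P / V.
I = 0.0369 / 12.0 = 0.003075 A

0.00308 A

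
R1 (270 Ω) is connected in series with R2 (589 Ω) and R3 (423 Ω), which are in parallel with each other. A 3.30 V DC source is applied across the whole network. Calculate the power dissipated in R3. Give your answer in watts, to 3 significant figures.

0.00586 W

Replace R2 and R3 with their parallel equivalent so the circuit becomes R1 in series with R_p.
R_p = (589×423)/(589+423) = 246.2 Ω
R_total = 270 + 246.2 = 516.2 Ω
I = V / R_total = 3.30 / 516.2 = 0.006393 A
Voltage across the parallel pair: V_p = I × R_p = 0.006393 × 246.2 = 1.574 V
R3 sees V_p directly, so P = V_p² / R3.
P_R3 = (1.574)² / 423 = 0.005856 W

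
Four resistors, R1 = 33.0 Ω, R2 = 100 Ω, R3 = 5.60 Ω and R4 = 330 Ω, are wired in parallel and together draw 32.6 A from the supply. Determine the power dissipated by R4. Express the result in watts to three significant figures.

Parallel branches share V, not I — compute V via R_eq, then use V²/R for the target branch.
1/R_eq = 1/33.0 + 1/100 + 1/5.60 + 1/330 ⇒ R_eq = 4.506 Ω
V = I_total × R_eq = 32.60 × 4.506 = 146.9 V
P_R4 = V² / R4 = (146.9)² / 330 = 65.40 W

65.4 W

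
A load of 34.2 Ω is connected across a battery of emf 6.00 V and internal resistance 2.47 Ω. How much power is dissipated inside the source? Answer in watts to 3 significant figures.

0.0661 W

Internal loss is I²r, with I set by the total series resistance r+R.
I = ε / (r + R) = 6.00 / (2.47 + 34.2) = 0.1636 A
P_int = I² r = (0.1636)² × 2.47 = 0.06613 W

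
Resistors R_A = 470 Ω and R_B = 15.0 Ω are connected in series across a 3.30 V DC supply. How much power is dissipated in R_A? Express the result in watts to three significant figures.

Every series element carries the same I. Get I from the total resistance, then P = I² × R_A.
R_total = 470 + 15.0 = 485.0 Ω
I = V / R_total = 3.30 / 485.0 = 0.006804 A
P_R_A = I² × R_A = (0.006804)² × 470 = 0.02176 W

0.0218 W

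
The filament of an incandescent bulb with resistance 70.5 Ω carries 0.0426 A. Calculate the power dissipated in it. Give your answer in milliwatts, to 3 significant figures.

Knowing I and R, the power is just I²R — no need to find V first.
P = (0.04260 A)² × 70.5 Ω = 0.1279 W

128 mW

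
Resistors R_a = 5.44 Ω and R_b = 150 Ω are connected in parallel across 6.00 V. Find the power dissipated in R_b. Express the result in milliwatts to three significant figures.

240 mW

R_b sits directly across the source, so P = V²/R with V = 6.00 V.
P_R_b = V² / R_b = (6.00)² / 150 Ω = 0.2400 W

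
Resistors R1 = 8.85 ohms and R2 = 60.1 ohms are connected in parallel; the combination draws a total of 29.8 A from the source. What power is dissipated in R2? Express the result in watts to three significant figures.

879 W

Only the total current is stated, so first find the parallel equivalent to get the voltage across the combination.
1/R_eq = 1/8.85 + 1/60.1 ⇒ R_eq = 7.714 Ω
V = I_total × R_eq = 29.80 × 7.714 = 229.9 V
P_R2 = V² / R2 = (229.9)² / 60.1 = 879.3 W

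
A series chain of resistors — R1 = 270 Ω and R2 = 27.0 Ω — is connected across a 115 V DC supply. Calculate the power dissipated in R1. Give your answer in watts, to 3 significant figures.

The current is common to all series resistors; compute it, then apply P = I²R for the target.
R_total = 270 + 27.0 = 297.0 Ω
I = V / R_total = 115 / 297.0 = 0.3872 A
P_R1 = I² × R1 = (0.3872)² × 270 = 40.48 W

40.5 W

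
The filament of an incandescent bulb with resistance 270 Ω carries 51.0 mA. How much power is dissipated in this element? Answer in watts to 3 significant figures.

0.702 W

Current and resistance are given, so P = I²R is the direct form.
P = (0.05100 A)² × 270 Ω = 0.7023 W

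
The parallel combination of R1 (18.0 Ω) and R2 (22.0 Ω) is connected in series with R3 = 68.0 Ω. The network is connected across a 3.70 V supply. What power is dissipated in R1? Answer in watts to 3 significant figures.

First find R_p for the parallel pair, then treat R_p + R3 as a series loop.
R_p = (18.0×22.0)/(18.0+22.0) = 9.900 Ω
R_total = R_p + 68.0 = 9.900 + 68.0 = 77.90 Ω
I = V / R_total = 3.70 / 77.90 = 0.04750 A
Voltage across the parallel pair: V_p = I × R_p = 0.04750 × 9.900 = 0.4702 V
R1 sits across V_p; its power is V_p²/R.
P_R1 = (0.4702)² / 18.0 = 0.01228 W

0.0123 W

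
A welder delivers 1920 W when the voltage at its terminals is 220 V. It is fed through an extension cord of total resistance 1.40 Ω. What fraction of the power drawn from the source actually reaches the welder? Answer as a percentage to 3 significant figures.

I = P / V = 1920 / 220 = 8.727 A through the extension cord.
P_line = I² R_line = (8.727)² × 1.40 = 106.6 W
P_source = P_load + P_line = 1920 + 106.6 = 2027 W
η = P_load / P_source = 1920 / 2027 = 0.9474

94.7 %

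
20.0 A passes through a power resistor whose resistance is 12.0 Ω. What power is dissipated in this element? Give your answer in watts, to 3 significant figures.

4800 W

With I and R stated, P = I²R applies in one step.
P = (20.00 A)² × 12.0 Ω = 4800 W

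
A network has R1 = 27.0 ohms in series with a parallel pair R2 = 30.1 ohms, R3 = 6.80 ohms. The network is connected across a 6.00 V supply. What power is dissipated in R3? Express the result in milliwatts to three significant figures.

Replace R2 and R3 with their parallel equivalent so the circuit becomes R1 in series with R_p.
R_p = (30.1×6.80)/(30.1+6.80) = 5.547 Ω
R_total = 27.0 + 5.547 = 32.55 Ω
I = V / R_total = 6.00 / 32.55 = 0.1843 A
Voltage across the parallel pair: V_p = I × R_p = 0.1843 × 5.547 = 1.023 V
With V_p across R3, its power is V_p²/R3.
P_R3 = (1.023)² / 6.80 = 0.1538 W

154 mW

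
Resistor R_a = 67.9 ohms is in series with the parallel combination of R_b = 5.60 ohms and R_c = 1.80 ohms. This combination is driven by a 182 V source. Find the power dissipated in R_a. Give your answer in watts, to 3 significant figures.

Replace R_b and R_c with their parallel equivalent so the circuit becomes R_a in series with R_p.
R_p = (5.60×1.80)/(5.60+1.80) = 1.362 Ω
R_total = 67.9 + 1.362 = 69.26 Ω
I = V / R_total = 182 / 69.26 = 2.628 A
R_a carries the full series current, so P = I²R.
P_R_a = (2.628)² × 67.9 = 468.8 W

469 W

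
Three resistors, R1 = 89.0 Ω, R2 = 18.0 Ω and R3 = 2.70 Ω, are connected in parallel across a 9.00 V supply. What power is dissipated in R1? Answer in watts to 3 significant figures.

R1 sits directly across the source, so P = V²/R with V = 9.00 V.
P_R1 = V² / R1 = (9.00)² / 89.0 Ω = 0.9101 W

0.910 W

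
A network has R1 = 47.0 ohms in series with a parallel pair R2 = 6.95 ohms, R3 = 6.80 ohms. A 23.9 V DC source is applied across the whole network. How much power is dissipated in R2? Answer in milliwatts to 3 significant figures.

382 mW

Reduce the parallel pair to R_p first; the network is then a simple series string.
R_p = (6.95×6.80)/(6.95+6.80) = 3.437 Ω
R_total = 47.0 + 3.437 = 50.44 Ω
I = V / R_total = 23.9 / 50.44 = 0.4739 A
Voltage across the parallel pair: V_p = I × R_p = 0.4739 × 3.437 = 1.629 V
R2 sees V_p directly, so P = V_p² / R2.
P_R2 = (1.629)² / 6.95 = 0.3817 W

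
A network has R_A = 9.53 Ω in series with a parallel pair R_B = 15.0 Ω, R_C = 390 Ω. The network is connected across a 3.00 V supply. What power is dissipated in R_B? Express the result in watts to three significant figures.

0.218 W

Reduce the parallel pair to R_p first; the network is then a simple series string.
R_p = (15.0×390)/(15.0+390) = 14.44 Ω
R_total = 9.53 + 14.44 = 23.97 Ω
I = V / R_total = 3.00 / 23.97 = 0.1251 A
Voltage across the parallel pair: V_p = I × R_p = 0.1251 × 14.44 = 1.807 V
R_B is across V_p, so use P = V²/R for that branch.
P_R_B = (1.807)² / 15.0 = 0.2178 W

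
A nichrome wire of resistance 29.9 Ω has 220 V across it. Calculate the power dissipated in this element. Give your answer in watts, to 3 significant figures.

1620 W

V and R are stated; P = V²/R avoids computing the current.
P = (220 V)² / 29.9 Ω = 1619 W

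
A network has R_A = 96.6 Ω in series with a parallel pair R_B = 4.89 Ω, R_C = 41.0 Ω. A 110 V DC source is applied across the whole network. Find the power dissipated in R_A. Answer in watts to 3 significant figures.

115 W

Collapse R_B‖R_C to a single equivalent, reducing the network to two series elements.
R_p = (4.89×41.0)/(4.89+41.0) = 4.369 Ω
R_total = 96.6 + 4.369 = 101.0 Ω
I = V / R_total = 110 / 101.0 = 1.089 A
The full supply current passes through R_A: P = I²R.
P_R_A = (1.089)² × 96.6 = 114.7 W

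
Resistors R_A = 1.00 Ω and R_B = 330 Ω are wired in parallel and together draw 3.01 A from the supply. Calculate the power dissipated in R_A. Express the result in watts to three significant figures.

Only the total current is stated, so first find the parallel equivalent to get the voltage across the combination.
1/R_eq = 1/1.00 + 1/330 ⇒ R_eq = 0.9970 Ω
V = I_total × R_eq = 3.010 × 0.9970 = 3.001 V
P_R_A = V² / R_A = (3.001)² / 1.00 = 9.005 W

9.01 W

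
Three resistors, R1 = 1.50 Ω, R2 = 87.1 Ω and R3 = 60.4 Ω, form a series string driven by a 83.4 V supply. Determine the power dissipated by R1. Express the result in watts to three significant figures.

The current is common to all series resistors; compute it, then apply P = I²R for the target.
R_total = 1.50 + 87.1 + 60.4 = 149.0 Ω
I = V / R_total = 83.4 / 149.0 = 0.5597 A
P_R1 = I² × R1 = (0.5597)² × 1.50 = 0.4699 W

0.470 W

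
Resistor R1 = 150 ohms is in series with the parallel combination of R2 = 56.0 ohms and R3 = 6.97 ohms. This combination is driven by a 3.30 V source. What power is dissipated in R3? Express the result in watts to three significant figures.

0.00246 W

First combine the parallel branches into one equivalent R_p, then R1 + R_p is a series pair.
R_p = (56.0×6.97)/(56.0+6.97) = 6.199 Ω
R_total = 150 + 6.199 = 156.2 Ω
I = V / R_total = 3.30 / 156.2 = 0.02113 A
Voltage across the parallel pair: V_p = I × R_p = 0.02113 × 6.199 = 0.1310 V
With V_p across R3, its power is V_p²/R3.
P_R3 = (0.1310)² / 6.97 = 0.002460 W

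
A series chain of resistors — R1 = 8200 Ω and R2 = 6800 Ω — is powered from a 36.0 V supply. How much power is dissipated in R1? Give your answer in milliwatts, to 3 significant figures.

47.2 mW

Since the resistors are in series they all carry the loop current I = V/R_total; the power in any one is I²R.
R_total = 8200 + 6800 = 15000 Ω
I = V / R_total = 36.0 / 15000 = 0.002400 A
P_R1 = I² × R1 = (0.002400)² × 8200 = 0.04723 W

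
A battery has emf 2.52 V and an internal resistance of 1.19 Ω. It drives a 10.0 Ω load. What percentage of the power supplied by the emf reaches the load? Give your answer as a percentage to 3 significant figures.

The source delivers εI, of which I²R reaches the load and I²r is lost; since I is common, η = R/(R+r).
η = R / (R + r) = 10.0 / (10.0 + 1.19) = 0.8937

89.4 %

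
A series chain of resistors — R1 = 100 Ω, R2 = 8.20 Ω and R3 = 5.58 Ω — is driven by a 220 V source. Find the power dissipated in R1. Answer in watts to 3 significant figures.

374 W

In a series string the same current flows through every resistor — find that current, then P = I²R for the one we want.
R_total = 100 + 8.20 + 5.58 = 113.8 Ω
I = V / R_total = 220 / 113.8 = 1.934 A
P_R1 = I² × R1 = (1.934)² × 100 = 373.9 W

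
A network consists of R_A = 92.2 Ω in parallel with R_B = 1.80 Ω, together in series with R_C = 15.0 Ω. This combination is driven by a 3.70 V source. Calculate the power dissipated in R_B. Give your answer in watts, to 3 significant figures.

0.0843 W

Collapse the R_A‖R_B pair into one equivalent R_p; then R_p and R_C form a series string.
R_p = (92.2×1.80)/(92.2+1.80) = 1.766 Ω
R_total = R_p + 15.0 = 1.766 + 15.0 = 16.77 Ω
I = V / R_total = 3.70 / 16.77 = 0.2207 A
Voltage across the parallel pair: V_p = I × R_p = 0.2207 × 1.766 = 0.3896 V
R_B has V_p across it, so P = V_p²/R_B.
P_R_B = (0.3896)² / 1.80 = 0.08434 W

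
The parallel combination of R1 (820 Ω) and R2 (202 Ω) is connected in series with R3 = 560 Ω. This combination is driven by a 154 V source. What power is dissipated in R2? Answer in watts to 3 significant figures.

5.92 W

Collapse the R1‖R2 pair into one equivalent R_p; then R_p and R3 form a series string.
R_p = (820×202)/(820+202) = 162.1 Ω
R_total = R_p + 560 = 162.1 + 560 = 722.1 Ω
I = V / R_total = 154 / 722.1 = 0.2133 A
Voltage across the parallel pair: V_p = I × R_p = 0.2133 × 162.1 = 34.57 V
R2 sits across V_p; its power is V_p²/R.
P_R2 = (34.57)² / 202 = 5.915 W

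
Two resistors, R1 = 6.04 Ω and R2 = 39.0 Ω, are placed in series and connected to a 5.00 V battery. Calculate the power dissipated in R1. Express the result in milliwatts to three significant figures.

74.4 mW

Since the resistors are in series they all carry the loop current I = V/R_total; the power in any one is I²R.
R_total = 6.04 + 39.0 = 45.04 Ω
I = V / R_total = 5.00 / 45.04 = 0.1110 A
P_R1 = I² × R1 = (0.1110)² × 6.04 = 0.07444 W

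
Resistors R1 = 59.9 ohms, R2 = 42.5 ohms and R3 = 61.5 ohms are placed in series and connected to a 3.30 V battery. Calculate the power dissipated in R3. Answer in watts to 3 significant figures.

Every series element carries the same I. Get I from the total resistance, then P = I² × R3.
R_total = 59.9 + 42.5 + 61.5 = 163.9 Ω
I = V / R_total = 3.30 / 163.9 = 0.02013 A
P_R3 = I² × R3 = (0.02013)² × 61.5 = 0.02493 W

0.0249 W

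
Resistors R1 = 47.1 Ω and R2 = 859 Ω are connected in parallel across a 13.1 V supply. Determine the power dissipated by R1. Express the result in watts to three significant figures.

3.64 W

R1 sits directly across the source, so P = V²/R with V = 13.1 V.
P_R1 = V² / R1 = (13.1)² / 47.1 Ω = 3.644 W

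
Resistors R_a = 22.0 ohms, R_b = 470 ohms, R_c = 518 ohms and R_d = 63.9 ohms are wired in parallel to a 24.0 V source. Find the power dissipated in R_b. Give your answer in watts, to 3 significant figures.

1.23 W

Every branch has 24.0 V across it, so for R_b the power is simply V²/R.
P_R_b = V² / R_b = (24.0)² / 470 Ω = 1.226 W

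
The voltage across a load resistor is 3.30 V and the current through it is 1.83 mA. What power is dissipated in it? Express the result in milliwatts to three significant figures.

6.04 mW

Since both terminal voltage and current are stated, P = V I gives the power in one step.
P = 3.30 V × 0.001830 A = 0.006039 W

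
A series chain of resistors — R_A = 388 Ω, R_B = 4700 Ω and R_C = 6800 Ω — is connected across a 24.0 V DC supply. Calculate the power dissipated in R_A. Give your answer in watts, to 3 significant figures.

0.00158 W

Every series element carries the same I. Get I from the total resistance, then P = I² × R_A.
R_total = 388 + 4700 + 6800 = 11890 Ω
I = V / R_total = 24.0 / 11890 = 0.002019 A
P_R_A = I² × R_A = (0.002019)² × 388 = 0.001581 W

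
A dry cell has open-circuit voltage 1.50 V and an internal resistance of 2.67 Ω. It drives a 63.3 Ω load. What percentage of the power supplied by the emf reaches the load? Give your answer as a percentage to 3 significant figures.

96.0 %

η = P_load/(P_load+P_int) = I²R/(I²R+I²r) = R/(R+r) — the I² cancels for series elements.
η = R / (R + r) = 63.3 / (63.3 + 2.67) = 0.9595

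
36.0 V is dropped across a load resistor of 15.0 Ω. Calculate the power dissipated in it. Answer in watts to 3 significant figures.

We know the drop across the element and its resistance — P = V²/R, one step.
P = (36.0 V)² / 15.0 Ω = 86.40 W

86.4 W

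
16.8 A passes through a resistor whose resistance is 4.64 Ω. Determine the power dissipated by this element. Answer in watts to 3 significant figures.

1310 W

Knowing I and R, the power is just I²R — no need to find V first.
P = (16.80 A)² × 4.64 Ω = 1310 W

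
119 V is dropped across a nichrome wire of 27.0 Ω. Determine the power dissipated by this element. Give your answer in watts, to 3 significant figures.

With V across and R both known, P = V²/R gives the dissipation directly.
P = (119 V)² / 27.0 Ω = 524.5 W

524 W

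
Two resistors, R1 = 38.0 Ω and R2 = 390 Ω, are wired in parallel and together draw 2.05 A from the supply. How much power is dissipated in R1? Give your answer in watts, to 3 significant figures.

The branches share the same voltage, but only the total current is given — find V from the equivalent resistance first.
1/R_eq = 1/38.0 + 1/390 ⇒ R_eq = 34.63 Ω
V = I_total × R_eq = 2.050 × 34.63 = 70.98 V
P_R1 = V² / R1 = (70.98)² / 38.0 = 132.6 W

133 W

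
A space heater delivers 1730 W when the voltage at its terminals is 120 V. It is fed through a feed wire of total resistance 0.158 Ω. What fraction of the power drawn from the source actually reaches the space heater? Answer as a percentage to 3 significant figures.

98.1 %

I = P / V = 1730 / 120 = 14.42 A through the feed wire.
P_line = I² R_line = (14.42)² × 0.158 = 32.84 W
P_source = P_load + P_line = 1730 + 32.84 = 1763 W
η = P_load / P_source = 1730 / 1763 = 0.9814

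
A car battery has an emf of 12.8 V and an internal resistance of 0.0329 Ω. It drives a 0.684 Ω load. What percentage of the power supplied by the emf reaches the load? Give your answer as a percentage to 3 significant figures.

95.4 %

Efficiency is P_load / P_total. With a series r and R sharing the same I, P = I²R for each, so η = R/(R+r).
η = R / (R + r) = 0.684 / (0.684 + 0.0329) = 0.9541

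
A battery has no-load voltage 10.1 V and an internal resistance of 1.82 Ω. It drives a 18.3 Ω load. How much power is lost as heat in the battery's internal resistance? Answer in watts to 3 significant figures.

The source's internal resistance is just another series element carrying I; its dissipation is I²r.
I = ε / (r + R) = 10.1 / (1.82 + 18.3) = 0.5020 A
P_int = I² r = (0.5020)² × 1.82 = 0.4586 W

0.459 W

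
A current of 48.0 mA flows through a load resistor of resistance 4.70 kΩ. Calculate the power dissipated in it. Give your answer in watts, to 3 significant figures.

10.8 W

The current through and the resistance of the element are both given; use P = I²R.
P = (0.04800 A)² × 4700 Ω = 10.83 W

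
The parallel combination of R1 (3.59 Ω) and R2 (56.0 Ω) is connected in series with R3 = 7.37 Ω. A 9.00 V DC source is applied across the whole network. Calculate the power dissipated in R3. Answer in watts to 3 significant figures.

5.17 W

First find R_p for the parallel pair, then treat R_p + R3 as a series loop.
R_p = (3.59×56.0)/(3.59+56.0) = 3.374 Ω
R_total = R_p + 7.37 = 3.374 + 7.37 = 10.74 Ω
I = V / R_total = 9.00 / 10.74 = 0.8377 A
R3 is the series element, so its power is I²R.
P_R3 = (0.8377)² × 7.37 = 5.172 W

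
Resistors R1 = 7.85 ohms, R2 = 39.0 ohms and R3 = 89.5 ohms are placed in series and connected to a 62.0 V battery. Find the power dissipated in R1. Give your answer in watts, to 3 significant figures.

The current is common to all series resistors; compute it, then apply P = I²R for the target.
R_total = 7.85 + 39.0 + 89.5 = 136.3 Ω
I = V / R_total = 62.0 / 136.3 = 0.4547 A
P_R1 = I² × R1 = (0.4547)² × 7.85 = 1.623 W

1.62 W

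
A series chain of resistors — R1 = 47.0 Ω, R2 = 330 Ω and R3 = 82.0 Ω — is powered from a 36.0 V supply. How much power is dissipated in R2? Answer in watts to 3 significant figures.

Since the resistors are in series they all carry the loop current I = V/R_total; the power in any one is I²R.
R_total = 47.0 + 330 + 82.0 = 459.0 Ω
I = V / R_total = 36.0 / 459.0 = 0.07843 A
P_R2 = I² × R2 = (0.07843)² × 330 = 2.030 W

2.03 W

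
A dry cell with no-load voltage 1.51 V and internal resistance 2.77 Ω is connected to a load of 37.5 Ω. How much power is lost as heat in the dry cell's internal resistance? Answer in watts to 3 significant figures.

0.00389 W

r is in series with the load, so it carries the full circuit current — the loss in it is I²r.
I = ε / (r + R) = 1.51 / (2.77 + 37.5) = 0.03750 A
P_int = I² r = (0.03750)² × 2.77 = 0.003895 W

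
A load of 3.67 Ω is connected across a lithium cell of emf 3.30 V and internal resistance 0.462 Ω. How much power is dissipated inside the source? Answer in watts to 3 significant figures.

0.295 W

The internal resistance carries the same current as the load; P_int = I²r.
I = ε / (r + R) = 3.30 / (0.462 + 3.67) = 0.7986 A
P_int = I² r = (0.7986)² × 0.462 = 0.2947 W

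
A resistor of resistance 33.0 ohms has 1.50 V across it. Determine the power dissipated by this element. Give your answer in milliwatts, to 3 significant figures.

68.2 mW

We know the drop across the element and its resistance — P = V²/R, one step.
P = (1.50 V)² / 33.0 Ω = 0.06818 W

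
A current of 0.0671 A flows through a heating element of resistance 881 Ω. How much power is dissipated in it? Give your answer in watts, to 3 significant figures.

Current and resistance are given, so P = I²R is the direct form.
P = (0.06710 A)² × 881 Ω = 3.967 W

3.97 W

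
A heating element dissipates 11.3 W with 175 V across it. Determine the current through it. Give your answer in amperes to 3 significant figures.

0.0646 A

The two known quantities fix the third via I = P / V.
I = 11.3 / 175 = 0.06457 A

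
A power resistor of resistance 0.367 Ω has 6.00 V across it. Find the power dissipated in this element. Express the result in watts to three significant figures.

V and R are stated; P = V²/R avoids computing the current.
P = (6.00 V)² / 0.367 Ω = 98.09 W

98.1 W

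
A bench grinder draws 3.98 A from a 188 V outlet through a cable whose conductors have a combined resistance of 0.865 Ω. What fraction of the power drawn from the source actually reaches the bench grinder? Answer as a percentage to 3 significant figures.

98.2 %

The cable carries the full 3.98 A.
P_line = I² R_line = (3.980)² × 0.865 = 13.70 W
P_source = V I = 188 × 3.980 = 748.2 W; P_load = 734.5 W
η = P_load / P_source = 734.5 / 748.2 = 0.9817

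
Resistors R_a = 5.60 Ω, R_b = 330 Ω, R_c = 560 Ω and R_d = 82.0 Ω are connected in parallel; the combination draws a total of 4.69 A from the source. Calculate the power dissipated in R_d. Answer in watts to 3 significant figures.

The branches share the same voltage, but only the total current is given — find V from the equivalent resistance first.
1/R_eq = 1/5.60 + 1/330 + 1/560 + 1/82.0 ⇒ R_eq = 5.113 Ω
V = I_total × R_eq = 4.690 × 5.113 = 23.98 V
P_R_d = V² / R_d = (23.98)² / 82.0 = 7.012 W

7.01 W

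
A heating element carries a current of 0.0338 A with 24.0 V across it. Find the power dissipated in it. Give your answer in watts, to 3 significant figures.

0.811 W

Both the voltage across and the current through the element are known, so P = V I applies directly.
P = 24.0 V × 0.03380 A = 0.8112 W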